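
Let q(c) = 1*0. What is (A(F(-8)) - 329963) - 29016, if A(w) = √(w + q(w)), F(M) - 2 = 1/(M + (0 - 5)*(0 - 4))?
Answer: -358979 + 5*√3/6 ≈ -3.5898e+5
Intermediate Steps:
q(c) = 0
F(M) = 2 + 1/(20 + M) (F(M) = 2 + 1/(M + (0 - 5)*(0 - 4)) = 2 + 1/(M - 5*(-4)) = 2 + 1/(M + 20) = 2 + 1/(20 + M))
A(w) = √w (A(w) = √(w + 0) = √w)
(A(F(-8)) - 329963) - 29016 = (√((41 + 2*(-8))/(20 - 8)) - 329963) - 29016 = (√((41 - 16)/12) - 329963) - 29016 = (√((1/12)*25) - 329963) - 29016 = (√(25/12) - 329963) - 29016 = (5*√3/6 - 329963) - 29016 = (-329963 + 5*√3/6) - 29016 = -358979 + 5*√3/6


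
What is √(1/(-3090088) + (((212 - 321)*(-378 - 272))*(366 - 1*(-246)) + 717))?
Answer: √103509488336146282790/1545044 ≈ 6584.9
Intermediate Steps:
√(1/(-3090088) + (((212 - 321)*(-378 - 272))*(366 - 1*(-246)) + 717)) = √(-1/3090088 + ((-109*(-650))*(366 + 246) + 717)) = √(-1/3090088 + (70850*612 + 717)) = √(-1/3090088 + (43360200 + 717)) = √(-1/3090088 + 43360917) = √(133989049290695/3090088) = √103509488336146282790/1545044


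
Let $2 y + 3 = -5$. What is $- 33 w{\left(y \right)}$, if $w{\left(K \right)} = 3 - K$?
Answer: $-231$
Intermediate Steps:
$y = -4$ ($y = - \frac{3}{2} + \frac{1}{2} \left(-5\right) = - \frac{3}{2} - \frac{5}{2} = -4$)
$- 33 w{\left(y \right)} = - 33 \left(3 - -4\right) = - 33 \left(3 + 4\right) = \left(-33\right) 7 = -231$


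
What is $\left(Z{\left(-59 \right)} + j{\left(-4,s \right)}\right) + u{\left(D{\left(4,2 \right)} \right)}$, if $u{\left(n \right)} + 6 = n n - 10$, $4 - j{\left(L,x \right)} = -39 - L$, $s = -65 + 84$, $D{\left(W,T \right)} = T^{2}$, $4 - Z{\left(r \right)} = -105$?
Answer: $148$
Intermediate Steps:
$Z{\left(r \right)} = 109$ ($Z{\left(r \right)} = 4 - -105 = 4 + 105 = 109$)
$s = 19$
$j{\left(L,x \right)} = 43 + L$ ($j{\left(L,x \right)} = 4 - \left(-39 - L\right) = 4 + \left(39 + L\right) = 43 + L$)
$u{\left(n \right)} = -16 + n^{2}$ ($u{\left(n \right)} = -6 + \left(n n - 10\right) = -6 + \left(n^{2} - 10\right) = -6 + \left(-10 + n^{2}\right) = -16 + n^{2}$)
$\left(Z{\left(-59 \right)} + j{\left(-4,s \right)}\right) + u{\left(D{\left(4,2 \right)} \right)} = \left(109 + \left(43 - 4\right)\right) - \left(16 - \left(2^{2}\right)^{2}\right) = \left(109 + 39\right) - \left(16 - 4^{2}\right) = 148 + \left(-16 + 16\right) = 148 + 0 = 148$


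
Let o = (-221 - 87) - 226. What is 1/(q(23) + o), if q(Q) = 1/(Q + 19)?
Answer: -42/22427 ≈ -0.0018727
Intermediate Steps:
q(Q) = 1/(19 + Q)
o = -534 (o = -308 - 226 = -534)
1/(q(23) + o) = 1/(1/(19 + 23) - 534) = 1/(1/42 - 534) = 1/(-22427/42) = -42/22427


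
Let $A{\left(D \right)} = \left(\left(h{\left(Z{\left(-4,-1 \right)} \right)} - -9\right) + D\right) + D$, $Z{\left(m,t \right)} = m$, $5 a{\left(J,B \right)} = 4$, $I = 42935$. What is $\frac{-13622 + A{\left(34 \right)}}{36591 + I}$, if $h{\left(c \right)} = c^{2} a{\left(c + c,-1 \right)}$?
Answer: $- \frac{67661}{397630} \approx -0.17016$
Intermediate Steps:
$a{\left(J,B \right)} = \frac{4}{5}$ ($a{\left(J,B \right)} = \frac{1}{5} \cdot 4 = \frac{4}{5}$)
$h{\left(c \right)} = \frac{4 c^{2}}{5}$ ($h{\left(c \right)} = c^{2} \cdot \frac{4}{5} = \frac{4 c^{2}}{5}$)
$A{\left(D \right)} = \frac{109}{5} + 2 D$ ($A{\left(D \right)} = \left(\left(\frac{4 \left(-4\right)^{2}}{5} - -9\right) + D\right) + D = \left(\left(\frac{4}{5} \cdot 16 + 9\right) + D\right) + D = \left(\left(\frac{64}{5} + 9\right) + D\right) + D = \left(\frac{109}{5} + D\right) + D = \frac{109}{5} + 2 D$)
$\frac{-13622 + A{\left(34 \right)}}{36591 + I} = \frac{-13622 + \left(\frac{109}{5} + 2 \cdot 34\right)}{36591 + 42935} = \frac{-13622 + \left(\frac{109}{5} + 68\right)}{79526} = \left(-13622 + \frac{449}{5}\right) \frac{1}{79526} = \left(- \frac{67661}{5}\right) \frac{1}{79526} = - \frac{67661}{397630}$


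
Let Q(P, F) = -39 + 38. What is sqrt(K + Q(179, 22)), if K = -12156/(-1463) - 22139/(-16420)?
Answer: sqrt(1248978244661455)/12011230 ≈ 2.9423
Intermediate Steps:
Q(P, F) = -1
K = 231990877/24022460 (K = -12156*(-1/1463) - 22139*(-1/16420) = 12156/1463 + 22139/16420 = 231990877/24022460 ≈ 9.6572)
sqrt(K + Q(179, 22)) = sqrt(231990877/24022460 - 1) = sqrt(207968417/24022460) = sqrt(1248978244661455)/12011230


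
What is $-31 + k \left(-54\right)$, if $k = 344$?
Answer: $-18607$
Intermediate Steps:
$-31 + k \left(-54\right) = -31 + 344 \left(-54\right) = -31 - 18576 = -18607$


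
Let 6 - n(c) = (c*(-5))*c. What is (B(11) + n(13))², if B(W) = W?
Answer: 743044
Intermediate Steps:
n(c) = 6 + 5*c² (n(c) = 6 - c*(-5)*c = 6 - (-5*c)*c = 6 - (-5)*c² = 6 + 5*c²)
(B(11) + n(13))² = (11 + (6 + 5*13²))² = (11 + (6 + 5*169))² = (11 + (6 + 845))² = (11 + 851)² = 862² = 743044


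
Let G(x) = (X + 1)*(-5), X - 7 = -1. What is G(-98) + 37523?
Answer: 37488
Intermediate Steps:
X = 6 (X = 7 - 1 = 6)
G(x) = -35 (G(x) = (6 + 1)*(-5) = 7*(-5) = -35)
G(-98) + 37523 = -35 + 37523 = 37488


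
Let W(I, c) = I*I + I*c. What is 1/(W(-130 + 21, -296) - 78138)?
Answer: -1/33993 ≈ -2.9418e-5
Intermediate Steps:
W(I, c) = I² + I*c
1/(W(-130 + 21, -296) - 78138) = 1/((-130 + 21)*((-130 + 21) - 296) - 78138) = 1/(-109*(-109 - 296) - 78138) = 1/(-109*(-405) - 78138) = 1/(44145 - 78138) = 1/(-33993) = -1/33993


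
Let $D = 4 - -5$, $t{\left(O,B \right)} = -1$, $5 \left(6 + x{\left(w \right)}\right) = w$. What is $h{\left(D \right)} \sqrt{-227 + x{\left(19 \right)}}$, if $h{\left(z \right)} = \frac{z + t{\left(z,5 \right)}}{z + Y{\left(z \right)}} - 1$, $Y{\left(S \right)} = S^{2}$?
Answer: $- \frac{41 i \sqrt{5730}}{225} \approx - 13.794 i$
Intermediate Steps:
$x{\left(w \right)} = -6 + \frac{w}{5}$
$D = 9$ ($D = 4 + 5 = 9$)
$h{\left(z \right)} = -1 + \frac{-1 + z}{z + z^{2}}$ ($h{\left(z \right)} = \frac{z - 1}{z + z^{2}} - 1 = \frac{-1 + z}{z + z^{2}} - 1 = -1 + \frac{-1 + z}{z + z^{2}}$)
$h{\left(D \right)} \sqrt{-227 + x{\left(19 \right)}} = \frac{-1 - 9^{2}}{9 \left(1 + 9\right)} \sqrt{-227 + \left(-6 + \frac{1}{5} \cdot 19\right)} = \frac{-1 - 81}{9 \cdot 10} \sqrt{-227 + \left(-6 + \frac{19}{5}\right)} = \frac{1}{9} \cdot \frac{1}{10} \left(-1 - 81\right) \sqrt{-227 - \frac{11}{5}} = \frac{1}{9} \cdot \frac{1}{10} \left(-82\right) \sqrt{- \frac{1146}{5}} = - \frac{41 \frac{i \sqrt{5730}}{5}}{45} = - \frac{41 i \sqrt{5730}}{225}$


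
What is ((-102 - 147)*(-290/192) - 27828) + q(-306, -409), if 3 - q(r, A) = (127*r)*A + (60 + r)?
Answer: -509496349/32 ≈ -1.5922e+7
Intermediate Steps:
q(r, A) = -57 - r - 127*A*r (q(r, A) = 3 - ((127*r)*A + (60 + r)) = 3 - (127*A*r + (60 + r)) = 3 - (60 + r + 127*A*r) = 3 + (-60 - r - 127*A*r) = -57 - r - 127*A*r)
((-102 - 147)*(-290/192) - 27828) + q(-306, -409) = ((-102 - 147)*(-290/192) - 27828) + (-57 - 1*(-306) - 127*(-409)*(-306)) = (-(-72210)/192 - 27828) + (-57 + 306 - 15894558) = (-249*(-145/96) - 27828) - 15894309 = (12035/32 - 27828) - 15894309 = -878461/32 - 15894309 = -509496349/32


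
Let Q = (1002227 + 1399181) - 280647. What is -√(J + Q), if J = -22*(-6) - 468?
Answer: -5*√84817 ≈ -1456.2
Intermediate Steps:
J = -336 (J = 132 - 468 = -336)
Q = 2120761 (Q = 2401408 - 280647 = 2120761)
-√(J + Q) = -√(-336 + 2120761) = -√2120425 = -5*√84817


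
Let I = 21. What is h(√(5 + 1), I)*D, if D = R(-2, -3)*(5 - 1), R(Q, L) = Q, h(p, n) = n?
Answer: -168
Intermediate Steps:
D = -8 (D = -2*(5 - 1) = -2*4 = -8)
h(√(5 + 1), I)*D = 21*(-8) = -168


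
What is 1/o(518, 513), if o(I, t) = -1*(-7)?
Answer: 1/7 ≈ 0.14286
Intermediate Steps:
o(I, t) = 7
1/o(518, 513) = 1/7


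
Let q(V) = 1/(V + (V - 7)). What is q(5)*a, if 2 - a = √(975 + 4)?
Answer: ⅔ - √979/3 ≈ -9.7630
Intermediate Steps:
a = 2 - √979 (a = 2 - √(975 + 4) = 2 - √979 ≈ -29.289)
q(V) = 1/(-7 + 2*V) (q(V) = 1/(V + (-7 + V)) = 1/(-7 + 2*V))
q(5)*a = (2 - √979)/(-7 + 2*5) = (2 - √979)/(-7 + 10) = (2 - √979)/3 = ⅔ - √979/3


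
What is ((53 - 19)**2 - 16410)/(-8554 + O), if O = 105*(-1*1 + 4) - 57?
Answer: 7627/4148 ≈ 1.8387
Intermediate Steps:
O = 258 (O = 105*(-1 + 4) - 57 = 105*3 - 57 = 315 - 57 = 258)
((53 - 19)**2 - 16410)/(-8554 + O) = ((53 - 19)**2 - 16410)/(-8554 + 258) = (34**2 - 16410)/(-8296) = (1156 - 16410)*(-1/8296) = -15254*(-1/8296) = 7627/4148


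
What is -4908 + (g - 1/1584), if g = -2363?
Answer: -11517265/1584 ≈ -7271.0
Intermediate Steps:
-4908 + (g - 1/1584) = -4908 + (-2363 - 1/1584) = -4908 - 3742993/1584 = -11517265/1584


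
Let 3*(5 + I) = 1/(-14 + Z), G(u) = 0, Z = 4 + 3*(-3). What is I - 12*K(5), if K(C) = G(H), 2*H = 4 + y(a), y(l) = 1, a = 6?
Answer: -286/57 ≈ -5.0175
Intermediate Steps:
H = 5/2 (H = (4 + 1)/2 = (½)*5 = 5/2 ≈ 2.5000)
Z = -5 (Z = 4 - 9 = -5)
I = -286/57 (I = -5 + 1/(3*(-14 - 5)) = -5 + (⅓)/(-19) = -5 + (⅓)*(-1/19) = -5 - 1/57 = -286/57 ≈ -5.0175)
K(C) = 0
I - 12*K(5) = -286/57 - 12*0 = -286/57 + 0 = -286/57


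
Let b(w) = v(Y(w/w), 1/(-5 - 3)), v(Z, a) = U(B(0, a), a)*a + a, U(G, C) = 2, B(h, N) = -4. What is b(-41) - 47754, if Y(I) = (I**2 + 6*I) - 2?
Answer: -382035/8 ≈ -47754.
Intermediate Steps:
Y(I) = -2 + I**2 + 6*I
v(Z, a) = 3*a (v(Z, a) = 2*a + a = 3*a)
b(w) = -3/8 (b(w) = 3/(-5 - 3) = 3/(-8) = 3*(-1/8) = -3/8)
b(-41) - 47754 = -3/8 - 47754 = -382035/8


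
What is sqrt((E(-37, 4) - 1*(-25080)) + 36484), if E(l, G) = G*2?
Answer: 2*sqrt(15393) ≈ 248.14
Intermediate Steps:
E(l, G) = 2*G
sqrt((E(-37, 4) - 1*(-25080)) + 36484) = sqrt((2*4 - 1*(-25080)) + 36484) = sqrt((8 + 25080) + 36484) = sqrt(25088 + 36484) = sqrt(61572) = 2*sqrt(15393)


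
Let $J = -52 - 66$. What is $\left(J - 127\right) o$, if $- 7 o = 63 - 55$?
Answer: $280$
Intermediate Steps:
$o = - \frac{8}{7}$ ($o = - \frac{63 - 55}{7} = \left(- \frac{1}{7}\right) 8 = - \frac{8}{7} \approx -1.1429$)
$J = -118$
$\left(J - 127\right) o = \left(-118 - 127\right) \left(- \frac{8}{7}\right) = \left(-245\right) \left(- \frac{8}{7}\right) = 280$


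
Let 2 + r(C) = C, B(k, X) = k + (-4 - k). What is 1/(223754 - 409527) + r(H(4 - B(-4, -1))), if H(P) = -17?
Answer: -3529688/185773 ≈ -19.000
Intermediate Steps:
B(k, X) = -4
r(C) = -2 + C
1/(223754 - 409527) + r(H(4 - B(-4, -1))) = 1/(223754 - 409527) + (-2 - 17) = 1/(-185773) - 19 = -1/185773 - 19 = -3529688/185773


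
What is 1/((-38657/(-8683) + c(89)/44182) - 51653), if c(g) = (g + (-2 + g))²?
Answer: -191816153/9906891296818 ≈ -1.9362e-5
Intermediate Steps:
c(g) = (-2 + 2*g)²
1/((-38657/(-8683) + c(89)/44182) - 51653) = 1/((-38657/(-8683) + (4*(-1 + 89)²)/44182) - 51653) = 1/((-38657*(-1/8683) + (4*88²)*(1/44182)) - 51653) = 1/((38657/8683 + (4*7744)*(1/44182)) - 51653) = 1/((38657/8683 + 30976*(1/44182)) - 51653) = 1/((38657/8683 + 15488/22091) - 51653) = 1/(988454091/191816153 - 51653) = 1/(-9906891296818/191816153) = -191816153/9906891296818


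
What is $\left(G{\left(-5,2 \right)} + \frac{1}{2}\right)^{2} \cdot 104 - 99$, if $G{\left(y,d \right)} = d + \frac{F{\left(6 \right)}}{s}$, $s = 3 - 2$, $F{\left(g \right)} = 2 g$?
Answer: $21767$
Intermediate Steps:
$s = 1$ ($s = 3 - 2 = 1$)
$G{\left(y,d \right)} = 12 + d$ ($G{\left(y,d \right)} = d + \frac{2 \cdot 6}{1} = d + 12 \cdot 1 = d + 12 = 12 + d$)
$\left(G{\left(-5,2 \right)} + \frac{1}{2}\right)^{2} \cdot 104 - 99 = \left(\left(12 + 2\right) + \frac{1}{2}\right)^{2} \cdot 104 - 99 = \left(14 + \frac{1}{2}\right)^{2} \cdot 104 - 99 = \left(\frac{29}{2}\right)^{2} \cdot 104 - 99 = \frac{841}{4} \cdot 104 - 99 = 21866 - 99 = 21767$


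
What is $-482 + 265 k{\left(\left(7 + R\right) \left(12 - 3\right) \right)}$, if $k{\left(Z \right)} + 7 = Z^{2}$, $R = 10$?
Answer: $6201048$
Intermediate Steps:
$k{\left(Z \right)} = -7 + Z^{2}$
$-482 + 265 k{\left(\left(7 + R\right) \left(12 - 3\right) \right)} = -482 + 265 \left(-7 + \left(\left(7 + 10\right) \left(12 - 3\right)\right)^{2}\right) = -482 + 265 \left(-7 + \left(17 \cdot 9\right)^{2}\right) = -482 + 265 \left(-7 + 153^{2}\right) = -482 + 265 \left(-7 + 23409\right) = -482 + 265 \cdot 23402 = -482 + 6201530 = 6201048$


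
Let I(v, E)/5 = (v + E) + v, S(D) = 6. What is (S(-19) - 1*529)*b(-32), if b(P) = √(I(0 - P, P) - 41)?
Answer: -523*√119 ≈ -5705.3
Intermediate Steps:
I(v, E) = 5*E + 10*v (I(v, E) = 5*((v + E) + v) = 5*((E + v) + v) = 5*(E + 2*v) = 5*E + 10*v)
b(P) = √(-41 - 5*P) (b(P) = √((5*P + 10*(0 - P)) - 41) = √((5*P + 10*(-P)) - 41) = √((5*P - 10*P) - 41) = √(-5*P - 41) = √(-41 - 5*P))
(S(-19) - 1*529)*b(-32) = (6 - 1*529)*√(-41 - 5*(-32)) = (6 - 529)*√(-41 + 160) = -523*√119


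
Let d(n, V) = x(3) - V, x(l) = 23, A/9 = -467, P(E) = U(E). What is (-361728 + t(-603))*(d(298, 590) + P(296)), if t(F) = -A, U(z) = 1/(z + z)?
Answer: 120007914075/592 ≈ 2.0272e+8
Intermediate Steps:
U(z) = 1/(2*z)
P(E) = 1/(2*E)
A = -4203 (A = 9*(-467) = -4203)
t(F) = 4203 (t(F) = -1*(-4203) = 4203)
d(n, V) = 23 - V
(-361728 + t(-603))*(d(298, 590) + P(296)) = (-361728 + 4203)*((23 - 1*590) + (½)/296) = -357525*((23 - 590) + (½)*(1/296)) = -357525*(-567 + 1/592) = -357525*(-335663/592) = 120007914075/592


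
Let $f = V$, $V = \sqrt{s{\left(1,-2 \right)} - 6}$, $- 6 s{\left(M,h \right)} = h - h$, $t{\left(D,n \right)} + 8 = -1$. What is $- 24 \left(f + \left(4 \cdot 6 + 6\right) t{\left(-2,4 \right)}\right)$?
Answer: $6480 - 24 i \sqrt{6} \approx 6480.0 - 58.788 i$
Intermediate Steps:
$t{\left(D,n \right)} = -9$ ($t{\left(D,n \right)} = -8 - 1 = -9$)
$s{\left(M,h \right)} = 0$ ($s{\left(M,h \right)} = - \frac{h - h}{6} = \left(- \frac{1}{6}\right) 0 = 0$)
$V = i \sqrt{6}$ ($V = \sqrt{0 - 6} = \sqrt{-6} = i \sqrt{6} \approx 2.4495 i$)
$f = i \sqrt{6} \approx 2.4495 i$
$- 24 \left(f + \left(4 \cdot 6 + 6\right) t{\left(-2,4 \right)}\right) = - 24 \left(i \sqrt{6} + \left(4 \cdot 6 + 6\right) \left(-9\right)\right) = - 24 \left(i \sqrt{6} + \left(24 + 6\right) \left(-9\right)\right) = - 24 \left(i \sqrt{6} + 30 \left(-9\right)\right) = - 24 \left(i \sqrt{6} - 270\right) = - 24 \left(-270 + i \sqrt{6}\right) = 6480 - 24 i \sqrt{6}$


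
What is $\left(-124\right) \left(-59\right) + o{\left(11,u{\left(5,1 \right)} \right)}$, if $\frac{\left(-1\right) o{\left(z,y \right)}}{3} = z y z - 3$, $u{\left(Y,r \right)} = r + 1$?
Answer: $6599$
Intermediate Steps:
$u{\left(Y,r \right)} = 1 + r$
$o{\left(z,y \right)} = 9 - 3 y z^{2}$ ($o{\left(z,y \right)} = - 3 \left(z y z - 3\right) = - 3 \left(y z z - 3\right) = - 3 \left(y z^{2} - 3\right) = - 3 \left(-3 + y z^{2}\right) = 9 - 3 y z^{2}$)
$\left(-124\right) \left(-59\right) + o{\left(11,u{\left(5,1 \right)} \right)} = \left(-124\right) \left(-59\right) + \left(9 - 3 \left(1 + 1\right) 11^{2}\right) = 7316 + \left(9 - 6 \cdot 121\right) = 7316 + \left(9 - 726\right) = 7316 - 717 = 6599$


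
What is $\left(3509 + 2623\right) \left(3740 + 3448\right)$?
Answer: $44076816$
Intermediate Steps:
$\left(3509 + 2623\right) \left(3740 + 3448\right) = 6132 \cdot 7188 = 44076816$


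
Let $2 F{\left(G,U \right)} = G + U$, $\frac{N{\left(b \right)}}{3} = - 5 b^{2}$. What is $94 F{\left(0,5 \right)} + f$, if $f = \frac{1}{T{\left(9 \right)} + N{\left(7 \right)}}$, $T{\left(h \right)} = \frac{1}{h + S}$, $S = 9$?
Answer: $\frac{3108797}{13229} \approx 235.0$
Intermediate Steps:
$N{\left(b \right)} = - 15 b^{2}$ ($N{\left(b \right)} = 3 \left(- 5 b^{2}\right) = - 15 b^{2}$)
$F{\left(G,U \right)} = \frac{G}{2} + \frac{U}{2}$ ($F{\left(G,U \right)} = \frac{G + U}{2} = \frac{G}{2} + \frac{U}{2}$)
$T{\left(h \right)} = \frac{1}{9 + h}$ ($T{\left(h \right)} = \frac{1}{h + 9} = \frac{1}{9 + h}$)
$f = - \frac{18}{13229}$ ($f = \frac{1}{\frac{1}{9 + 9} - 15 \cdot 7^{2}} = \frac{1}{\frac{1}{18} - 735} = \frac{1}{- \frac{13229}{18}} = - \frac{18}{13229} \approx -0.0013606$)
$94 F{\left(0,5 \right)} + f = 94 \left(\frac{1}{2} \cdot 0 + \frac{1}{2} \cdot 5\right) - \frac{18}{13229} = 94 \left(0 + \frac{5}{2}\right) - \frac{18}{13229} = 94 \cdot \frac{5}{2} - \frac{18}{13229} = 235 - \frac{18}{13229} = \frac{3108797}{13229}$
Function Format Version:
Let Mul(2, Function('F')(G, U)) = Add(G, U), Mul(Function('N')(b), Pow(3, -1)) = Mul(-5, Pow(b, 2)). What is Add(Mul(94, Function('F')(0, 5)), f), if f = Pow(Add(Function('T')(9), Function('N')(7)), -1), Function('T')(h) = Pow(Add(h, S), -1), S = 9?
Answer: Rational(3108797, 13229) ≈ 235.00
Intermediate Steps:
Function('N')(b) = Mul(-15, Pow(b, 2)) (Function('N')(b) = Mul(3, Mul(-5, Pow(b, 2))) = Mul(-15, Pow(b, 2)))
Function('F')(G, U) = Add(Mul(Rational(1, 2), G), Mul(Rational(1, 2), U)) (Function('F')(G, U) = Mul(Rational(1, 2), Add(G, U)) = Add(Mul(Rational(1, 2), G), Mul(Rational(1, 2), U)))
Function('T')(h) = Pow(Add(9, h), -1) (Function('T')(h) = Pow(Add(h, 9), -1) = Pow(Add(9, h), -1))
f = Rational(-18, 13229) (f = Pow(Add(Pow(Add(9, 9), -1), Mul(-15, Pow(7, 2))), -1) = Pow(Add(Pow(18, -1), Mul(-15, 49)), -1) = Pow(Add(Rational(1, 18), -735), -1) = Pow(Rational(-13229, 18), -1) = Rational(-18, 13229) ≈ -0.0013606)
Add(Mul(94, Function('F')(0, 5)), f) = Add(Mul(94, Add(Mul(Rational(1, 2), 0), Mul(Rational(1, 2), 5))), Rational(-18, 13229)) = Add(Mul(94, Add(0, Rational(5, 2))), Rational(-18, 13229)) = Add(Mul(94, Rational(5, 2)), Rational(-18, 13229)) = Add(235, Rational(-18, 13229)) = Rational(3108797, 13229)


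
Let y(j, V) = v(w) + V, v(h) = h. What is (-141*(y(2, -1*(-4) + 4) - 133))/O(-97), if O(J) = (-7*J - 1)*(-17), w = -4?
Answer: -6063/3842 ≈ -1.5781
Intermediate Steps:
y(j, V) = -4 + V
O(J) = 17 + 119*J (O(J) = (-1 - 7*J)*(-17) = 17 + 119*J)
(-141*(y(2, -1*(-4) + 4) - 133))/O(-97) = (-141*((-4 + (-1*(-4) + 4)) - 133))/(17 + 119*(-97)) = (-141*((-4 + (4 + 4)) - 133))/(17 - 11543) = -141*((-4 + 8) - 133)/(-11526) = -141*(4 - 133)*(-1/11526) = -141*(-129)*(-1/11526) = 18189*(-1/11526) = -6063/3842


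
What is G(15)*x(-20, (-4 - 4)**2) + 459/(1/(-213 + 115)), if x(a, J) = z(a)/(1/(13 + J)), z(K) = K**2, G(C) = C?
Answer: 417018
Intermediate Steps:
x(a, J) = a**2*(13 + J) (x(a, J) = a**2/(1/(13 + J)) = a**2*(13 + J))
G(15)*x(-20, (-4 - 4)**2) + 459/(1/(-213 + 115)) = 15*((-20)**2*(13 + (-4 - 4)**2)) + 459/(1/(-213 + 115)) = 15*(400*(13 + (-8)**2)) + 459/(1/(-98)) = 15*(400*(13 + 64)) + 459/(-1/98) = 15*(400*77) + 459*(-98) = 15*30800 - 44982 = 462000 - 44982 = 417018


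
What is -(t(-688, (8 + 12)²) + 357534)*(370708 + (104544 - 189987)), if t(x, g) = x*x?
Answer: -237020412670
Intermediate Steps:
t(x, g) = x²
-(t(-688, (8 + 12)²) + 357534)*(370708 + (104544 - 189987)) = -((-688)² + 357534)*(370708 + (104544 - 189987)) = -(473344 + 357534)*(370708 - 85443) = -830878*285265 = -1*237020412670 = -237020412670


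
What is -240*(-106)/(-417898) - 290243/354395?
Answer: -65153889007/74050480855 ≈ -0.87986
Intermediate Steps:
-240*(-106)/(-417898) - 290243/354395 = 25440*(-1/417898) - 290243*1/354395 = -12720/208949 - 290243/354395 = -65153889007/74050480855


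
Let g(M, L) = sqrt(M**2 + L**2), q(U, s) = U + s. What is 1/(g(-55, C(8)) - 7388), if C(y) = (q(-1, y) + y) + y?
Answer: -3694/27289495 - sqrt(3554)/54578990 ≈ -0.00013646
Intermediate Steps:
C(y) = -1 + 3*y (C(y) = ((-1 + y) + y) + y = (-1 + 2*y) + y = -1 + 3*y)
g(M, L) = sqrt(L**2 + M**2)
1/(g(-55, C(8)) - 7388) = 1/(sqrt((-1 + 3*8)**2 + (-55)**2) - 7388) = 1/(sqrt((-1 + 24)**2 + 3025) - 7388) = 1/(sqrt(23**2 + 3025) - 7388) = 1/(sqrt(529 + 3025) - 7388) = 1/(sqrt(3554) - 7388) = 1/(-7388 + sqrt(3554))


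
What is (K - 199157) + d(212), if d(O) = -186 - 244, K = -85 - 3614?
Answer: -203286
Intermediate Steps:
K = -3699
d(O) = -430
(K - 199157) + d(212) = (-3699 - 199157) - 430 = -202856 - 430 = -203286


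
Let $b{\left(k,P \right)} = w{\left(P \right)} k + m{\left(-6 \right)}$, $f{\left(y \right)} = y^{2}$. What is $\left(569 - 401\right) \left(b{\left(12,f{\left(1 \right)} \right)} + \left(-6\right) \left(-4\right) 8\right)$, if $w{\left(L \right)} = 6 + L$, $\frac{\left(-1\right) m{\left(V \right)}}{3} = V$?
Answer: $49392$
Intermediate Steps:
$m{\left(V \right)} = - 3 V$
$b{\left(k,P \right)} = 18 + k \left(6 + P\right)$ ($b{\left(k,P \right)} = \left(6 + P\right) k - -18 = k \left(6 + P\right) + 18 = 18 + k \left(6 + P\right)$)
$\left(569 - 401\right) \left(b{\left(12,f{\left(1 \right)} \right)} + \left(-6\right) \left(-4\right) 8\right) = \left(569 - 401\right) \left(\left(18 + 12 \left(6 + 1^{2}\right)\right) + \left(-6\right) \left(-4\right) 8\right) = 168 \left(\left(18 + 12 \left(6 + 1\right)\right) + 24 \cdot 8\right) = 168 \left(\left(18 + 12 \cdot 7\right) + 192\right) = 168 \left(\left(18 + 84\right) + 192\right) = 168 \left(102 + 192\right) = 168 \cdot 294 = 49392$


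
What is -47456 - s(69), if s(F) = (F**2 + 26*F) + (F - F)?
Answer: -54011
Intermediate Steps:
s(F) = F**2 + 26*F (s(F) = (F**2 + 26*F) + 0 = F**2 + 26*F)
-47456 - s(69) = -47456 - 69*(26 + 69) = -47456 - 69*95 = -47456 - 1*6555 = -47456 - 6555 = -54011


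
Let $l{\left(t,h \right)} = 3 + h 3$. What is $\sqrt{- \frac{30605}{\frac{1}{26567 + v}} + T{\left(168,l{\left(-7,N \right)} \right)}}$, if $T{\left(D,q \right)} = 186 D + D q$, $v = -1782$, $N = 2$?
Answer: $i \sqrt{758512165} \approx 27541.0 i$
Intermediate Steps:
$l{\left(t,h \right)} = 3 + 3 h$
$\sqrt{- \frac{30605}{\frac{1}{26567 + v}} + T{\left(168,l{\left(-7,N \right)} \right)}} = \sqrt{- \frac{30605}{\frac{1}{26567 - 1782}} + 168 \left(186 + \left(3 + 3 \cdot 2\right)\right)} = \sqrt{- \frac{30605}{\frac{1}{24785}} + 168 \left(186 + \left(3 + 6\right)\right)} = \sqrt{- 30605 \frac{1}{\frac{1}{24785}} + 168 \left(186 + 9\right)} = \sqrt{\left(-30605\right) 24785 + 168 \cdot 195} = \sqrt{-758544925 + 32760} = \sqrt{-758512165} = i \sqrt{758512165}$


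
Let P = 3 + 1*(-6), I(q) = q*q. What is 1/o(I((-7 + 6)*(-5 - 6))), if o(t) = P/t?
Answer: -121/3 ≈ -40.333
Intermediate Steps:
I(q) = q²
P = -3 (P = 3 - 6 = -3)
o(t) = -3/t
1/o(I((-7 + 6)*(-5 - 6))) = 1/(-3*1/((-7 + 6)²*(-5 - 6)²)) = 1/(-3/((-1*(-11))²)) = 1/(-3/(11²)) = 1/(-3/121) = -121/3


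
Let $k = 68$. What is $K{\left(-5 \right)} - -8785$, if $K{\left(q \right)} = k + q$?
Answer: $8848$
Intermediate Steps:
$K{\left(q \right)} = 68 + q$
$K{\left(-5 \right)} - -8785 = \left(68 - 5\right) - -8785 = 63 + 8785 = 8848$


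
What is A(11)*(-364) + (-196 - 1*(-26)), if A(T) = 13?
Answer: -4902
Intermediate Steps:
A(11)*(-364) + (-196 - 1*(-26)) = 13*(-364) + (-196 - 1*(-26)) = -4732 + (-196 + 26) = -4732 - 170 = -4902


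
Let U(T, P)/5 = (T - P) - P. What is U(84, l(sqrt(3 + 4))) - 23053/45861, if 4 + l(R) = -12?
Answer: 26576327/45861 ≈ 579.50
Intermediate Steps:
l(R) = -16 (l(R) = -4 - 12 = -16)
U(T, P) = -10*P + 5*T (U(T, P) = 5*((T - P) - P) = 5*(T - 2*P) = -10*P + 5*T)
U(84, l(sqrt(3 + 4))) - 23053/45861 = (-10*(-16) + 5*84) - 23053/45861 = (160 + 420) - 23053*1/45861 = 580 - 23053/45861 = 26576327/45861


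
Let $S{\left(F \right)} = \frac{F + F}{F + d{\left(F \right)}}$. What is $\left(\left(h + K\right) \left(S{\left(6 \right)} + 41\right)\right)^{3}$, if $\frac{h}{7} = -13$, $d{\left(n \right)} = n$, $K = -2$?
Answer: $-59593201416$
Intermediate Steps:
$h = -91$ ($h = 7 \left(-13\right) = -91$)
$S{\left(F \right)} = 1$ ($S{\left(F \right)} = \frac{F + F}{F + F} = \frac{2 F}{2 F} = 2 F \frac{1}{2 F} = 1$)
$\left(\left(h + K\right) \left(S{\left(6 \right)} + 41\right)\right)^{3} = \left(\left(-91 - 2\right) \left(1 + 41\right)\right)^{3} = \left(\left(-93\right) 42\right)^{3} = \left(-3906\right)^{3} = -59593201416$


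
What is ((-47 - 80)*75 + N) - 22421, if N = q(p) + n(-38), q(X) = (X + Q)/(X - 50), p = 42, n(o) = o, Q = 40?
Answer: -127977/4 ≈ -31994.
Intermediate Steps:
q(X) = (40 + X)/(-50 + X) (q(X) = (X + 40)/(X - 50) = (40 + X)/(-50 + X))
N = -193/4 (N = (40 + 42)/(-50 + 42) - 38 = 82/(-8) - 38 = -⅛*82 - 38 = -41/4 - 38 = -193/4 ≈ -48.250)
((-47 - 80)*75 + N) - 22421 = ((-47 - 80)*75 - 193/4) - 22421 = (-127*75 - 193/4) - 22421 = (-9525 - 193/4) - 22421 = -38293/4 - 22421 = -127977/4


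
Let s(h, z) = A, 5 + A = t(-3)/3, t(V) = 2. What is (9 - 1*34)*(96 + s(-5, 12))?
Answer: -6875/3 ≈ -2291.7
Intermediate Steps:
A = -13/3 (A = -5 + 2/3 = -5 + 2*(⅓) = -5 + ⅔ = -13/3 ≈ -4.3333)
s(h, z) = -13/3
(9 - 1*34)*(96 + s(-5, 12)) = (9 - 1*34)*(96 - 13/3) = (9 - 34)*(275/3) = -25*275/3 = -6875/3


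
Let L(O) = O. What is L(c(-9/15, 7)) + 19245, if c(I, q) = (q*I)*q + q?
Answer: 96113/5 ≈ 19223.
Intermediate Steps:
c(I, q) = q + I*q² (c(I, q) = (I*q)*q + q = I*q² + q = q + I*q²)
L(c(-9/15, 7)) + 19245 = 7*(1 - 9/15*7) + 19245 = 7*(1 - 9*1/15*7) + 19245 = 7*(1 - ⅗*7) + 19245 = 7*(1 - 21/5) + 19245 = 7*(-16/5) + 19245 = -112/5 + 19245 = 96113/5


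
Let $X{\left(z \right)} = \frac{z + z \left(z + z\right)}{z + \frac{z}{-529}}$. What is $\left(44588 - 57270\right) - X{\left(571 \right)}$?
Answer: $- \frac{2433581}{176} \approx -13827.0$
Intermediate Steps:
$X{\left(z \right)} = \frac{529 \left(z + 2 z^{2}\right)}{528 z}$ ($X{\left(z \right)} = \frac{z + z 2 z}{z + z \left(- \frac{1}{529}\right)} = \frac{z + 2 z^{2}}{z - \frac{z}{529}} = \frac{z + 2 z^{2}}{\frac{528}{529} z} = \left(z + 2 z^{2}\right) \frac{529}{528 z} = \frac{529 \left(z + 2 z^{2}\right)}{528 z}$)
$\left(44588 - 57270\right) - X{\left(571 \right)} = \left(44588 - 57270\right) - \left(\frac{529}{528} + \frac{529}{264} \cdot 571\right) = \left(44588 - 57270\right) - \left(\frac{529}{528} + \frac{302059}{264}\right) = -12682 - \frac{201549}{176} = - \frac{2433581}{176}$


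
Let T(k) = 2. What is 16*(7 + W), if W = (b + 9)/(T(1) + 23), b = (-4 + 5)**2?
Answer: 592/5 ≈ 118.40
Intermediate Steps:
b = 1 (b = 1**2 = 1)
W = 2/5 (W = (1 + 9)/(2 + 23) = 10/25 = 10*(1/25) = 2/5 ≈ 0.40000)
16*(7 + W) = 16*(7 + 2/5) = 16*(37/5) = 592/5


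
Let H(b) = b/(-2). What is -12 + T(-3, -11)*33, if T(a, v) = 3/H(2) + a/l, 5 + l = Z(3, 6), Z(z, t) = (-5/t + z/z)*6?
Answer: -345/4 ≈ -86.250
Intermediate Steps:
H(b) = -b/2 (H(b) = b*(-½) = -b/2)
Z(z, t) = 6 - 30/t (Z(z, t) = (-5/t + 1)*6 = (1 - 5/t)*6 = 6 - 30/t)
l = -4 (l = -5 + (6 - 30/6) = -5 + (6 - 30*⅙) = -5 + (6 - 5) = -5 + 1 = -4)
T(a, v) = -3 - a/4 (T(a, v) = 3/((-½*2)) + a/(-4) = 3/(-1) + a*(-¼) = 3*(-1) - a/4 = -3 - a/4)
-12 + T(-3, -11)*33 = -12 + (-3 - ¼*(-3))*33 = -12 + (-3 + ¾)*33 = -12 - 9/4*33 = -12 - 297/4 = -345/4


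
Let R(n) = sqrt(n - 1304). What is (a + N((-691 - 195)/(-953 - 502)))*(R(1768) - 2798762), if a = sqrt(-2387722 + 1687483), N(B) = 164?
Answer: -2*(164 + I*sqrt(700239))*(1399381 - 2*sqrt(29)) ≈ -4.5899e+8 - 2.342e+9*I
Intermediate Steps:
R(n) = sqrt(-1304 + n)
a = I*sqrt(700239) (a = sqrt(-700239) = I*sqrt(700239) ≈ 836.8*I)
(a + N((-691 - 195)/(-953 - 502)))*(R(1768) - 2798762) = (I*sqrt(700239) + 164)*(sqrt(-1304 + 1768) - 2798762) = (164 + I*sqrt(700239))*(sqrt(464) - 2798762) = (164 + I*sqrt(700239))*(4*sqrt(29) - 2798762) = (164 + I*sqrt(700239))*(-2798762 + 4*sqrt(29)) = (-2798762 + 4*sqrt(29))*(164 + I*sqrt(700239))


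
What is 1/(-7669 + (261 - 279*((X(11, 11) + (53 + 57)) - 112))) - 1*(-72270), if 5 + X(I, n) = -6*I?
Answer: 936546931/12959 ≈ 72270.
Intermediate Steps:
X(I, n) = -5 - 6*I
1/(-7669 + (261 - 279*((X(11, 11) + (53 + 57)) - 112))) - 1*(-72270) = 1/(-7669 + (261 - 279*(((-5 - 6*11) + (53 + 57)) - 112))) - 1*(-72270) = 1/(-7669 + (261 - 279*(((-5 - 66) + 110) - 112))) + 72270 = 1/(-7669 + (261 - 279*((-71 + 110) - 112))) + 72270 = 1/(-7669 + (261 - 279*(39 - 112))) + 72270 = 1/(-7669 + (261 - 279*(-73))) + 72270 = 1/(-7669 + (261 + 20367)) + 72270 = 1/(-7669 + 20628) + 72270 = 1/12959 + 72270 = 936546931/12959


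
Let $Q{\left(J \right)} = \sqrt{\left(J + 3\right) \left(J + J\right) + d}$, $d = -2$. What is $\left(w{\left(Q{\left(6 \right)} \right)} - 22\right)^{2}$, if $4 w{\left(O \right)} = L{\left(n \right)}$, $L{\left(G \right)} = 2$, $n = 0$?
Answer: $\frac{1849}{4} \approx 462.25$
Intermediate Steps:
$Q{\left(J \right)} = \sqrt{-2 + 2 J \left(3 + J\right)}$ ($Q{\left(J \right)} = \sqrt{\left(J + 3\right) \left(J + J\right) - 2} = \sqrt{\left(3 + J\right) 2 J - 2} = \sqrt{2 J \left(3 + J\right) - 2} = \sqrt{-2 + 2 J \left(3 + J\right)}$)
$w{\left(O \right)} = \frac{1}{2}$ ($w{\left(O \right)} = \frac{1}{4} \cdot 2 = \frac{1}{2}$)
$\left(w{\left(Q{\left(6 \right)} \right)} - 22\right)^{2} = \left(\frac{1}{2} - 22\right)^{2} = \left(- \frac{43}{2}\right)^{2} = \frac{1849}{4}$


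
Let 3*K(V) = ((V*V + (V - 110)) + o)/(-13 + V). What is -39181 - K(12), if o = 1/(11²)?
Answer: -14217136/363 ≈ -39166.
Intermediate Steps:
o = 1/121 ≈ 0.0082645
K(V) = (-13309/121 + V + V²)/(3*(-13 + V)) (K(V) = (((V*V + (V - 110)) + 1/121)/(-13 + V))/3 = (((V² + (-110 + V)) + 1/121)/(-13 + V))/3 = (((-110 + V + V²) + 1/121)/(-13 + V))/3 = ((-13309/121 + V + V²)/(-13 + V))/3 = (-13309/121 + V + V²)/(3*(-13 + V)))
-39181 - K(12) = -39181 - (-13309 + 121*12 + 121*12²)/(363*(-13 + 12)) = -39181 - (-13309 + 1452 + 121*144)/(363*(-1)) = -39181 - (-1)*(-13309 + 1452 + 17424)/363 = -39181 - (-1)*5567/363 = -39181 - 1*(-5567/363) = -39181 + 5567/363 = -14217136/363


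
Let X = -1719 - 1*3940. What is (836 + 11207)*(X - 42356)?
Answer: -578244645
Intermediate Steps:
X = -5659 (X = -1719 - 3940 = -5659)
(836 + 11207)*(X - 42356) = (836 + 11207)*(-5659 - 42356) = 12043*(-48015) = -578244645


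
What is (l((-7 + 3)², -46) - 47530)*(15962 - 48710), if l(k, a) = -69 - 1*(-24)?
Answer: 1557986100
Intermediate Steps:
l(k, a) = -45 (l(k, a) = -69 + 24 = -45)
(l((-7 + 3)², -46) - 47530)*(15962 - 48710) = (-45 - 47530)*(15962 - 48710) = -47575*(-32748) = 1557986100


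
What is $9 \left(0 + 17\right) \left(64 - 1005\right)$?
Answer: $-143973$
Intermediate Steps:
$9 \left(0 + 17\right) \left(64 - 1005\right) = 9 \cdot 17 \left(-941\right) = 153 \left(-941\right) = -143973$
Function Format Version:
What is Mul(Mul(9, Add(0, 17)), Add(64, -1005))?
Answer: -143973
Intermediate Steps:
Mul(Mul(9, Add(0, 17)), Add(64, -1005)) = Mul(Mul(9, 17), -941) = Mul(153, -941) = -143973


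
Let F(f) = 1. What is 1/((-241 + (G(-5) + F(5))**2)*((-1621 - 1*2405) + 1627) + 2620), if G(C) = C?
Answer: 1/542395 ≈ 1.8437e-6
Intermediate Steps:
1/((-241 + (G(-5) + F(5))**2)*((-1621 - 1*2405) + 1627) + 2620) = 1/((-241 + (-5 + 1)**2)*((-1621 - 1*2405) + 1627) + 2620) = 1/((-241 + (-4)**2)*((-1621 - 2405) + 1627) + 2620) = 1/((-241 + 16)*(-4026 + 1627) + 2620) = 1/(-225*(-2399) + 2620) = 1/(539775 + 2620) = 1/542395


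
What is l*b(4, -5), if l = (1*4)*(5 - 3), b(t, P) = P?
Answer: -40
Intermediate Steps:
l = 8 (l = 4*2 = 8)
l*b(4, -5) = 8*(-5) = -40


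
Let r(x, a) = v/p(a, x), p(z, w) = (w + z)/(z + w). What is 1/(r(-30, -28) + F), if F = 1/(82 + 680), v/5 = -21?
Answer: -762/80009 ≈ -0.0095239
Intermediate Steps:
p(z, w) = 1 (p(z, w) = (w + z)/(w + z) = 1)
v = -105 (v = 5*(-21) = -105)
r(x, a) = -105 (r(x, a) = -105/1 = -105*1 = -105)
F = 1/762 ≈ 0.0013123
1/(r(-30, -28) + F) = 1/(-105 + 1/762) = 1/(-80009/762) = -762/80009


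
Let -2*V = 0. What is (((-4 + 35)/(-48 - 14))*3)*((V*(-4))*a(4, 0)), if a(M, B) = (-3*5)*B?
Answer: 0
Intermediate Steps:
V = 0 (V = -½*0 = 0)
a(M, B) = -15*B
(((-4 + 35)/(-48 - 14))*3)*((V*(-4))*a(4, 0)) = (((-4 + 35)/(-48 - 14))*3)*((0*(-4))*(-15*0)) = ((31/(-62))*3)*(0*0) = ((31*(-1/62))*3)*0 = -½*3*0 = -3/2*0 = 0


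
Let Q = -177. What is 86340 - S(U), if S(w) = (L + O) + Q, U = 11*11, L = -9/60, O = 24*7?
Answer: 1726983/20 ≈ 86349.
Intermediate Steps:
O = 168
L = -3/20 (L = -9*1/60 = -3/20 ≈ -0.15000)
U = 121
S(w) = -183/20 (S(w) = (-3/20 + 168) - 177 = 3357/20 - 177 = -183/20)
86340 - S(U) = 86340 - 1*(-183/20) = 86340 + 183/20 = 1726983/20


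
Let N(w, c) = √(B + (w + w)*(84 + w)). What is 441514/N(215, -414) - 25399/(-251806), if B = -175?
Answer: 25399/251806 + 441514*√128395/128395 ≈ 1232.3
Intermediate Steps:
N(w, c) = √(-175 + 2*w*(84 + w)) (N(w, c) = √(-175 + (w + w)*(84 + w)) = √(-175 + (2*w)*(84 + w)) = √(-175 + 2*w*(84 + w)))
441514/N(215, -414) - 25399/(-251806) = 441514/(√(-175 + 2*215² + 168*215)) - 25399/(-251806) = 441514/(√(-175 + 2*46225 + 36120)) - 25399*(-1/251806) = 441514/(√(-175 + 92450 + 36120)) + 25399/251806 = 441514/(√128395) + 25399/251806 = 441514*(√128395/128395) + 25399/251806 = 441514*√128395/128395 + 25399/251806 = 25399/251806 + 441514*√128395/128395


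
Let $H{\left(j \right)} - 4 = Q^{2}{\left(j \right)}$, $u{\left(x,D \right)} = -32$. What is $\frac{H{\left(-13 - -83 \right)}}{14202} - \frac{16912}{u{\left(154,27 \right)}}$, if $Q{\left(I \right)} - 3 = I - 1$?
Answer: $\frac{7510945}{14202} \approx 528.87$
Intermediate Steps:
$Q{\left(I \right)} = 2 + I$ ($Q{\left(I \right)} = 3 + \left(I - 1\right) = 3 + \left(-1 + I\right) = 2 + I$)
$H{\left(j \right)} = 4 + \left(2 + j\right)^{2}$
$\frac{H{\left(-13 - -83 \right)}}{14202} - \frac{16912}{u{\left(154,27 \right)}} = \frac{4 + \left(2 - -70\right)^{2}}{14202} - \frac{16912}{-32} = \left(4 + \left(2 + \left(-13 + 83\right)\right)^{2}\right) \frac{1}{14202} - - \frac{1057}{2} = \left(4 + \left(2 + 70\right)^{2}\right) \frac{1}{14202} + \frac{1057}{2} = \left(4 + 72^{2}\right) \frac{1}{14202} + \frac{1057}{2} = \left(4 + 5184\right) \frac{1}{14202} + \frac{1057}{2} = 5188 \cdot \frac{1}{14202} + \frac{1057}{2} = \frac{2594}{7101} + \frac{1057}{2} = \frac{7510945}{14202}$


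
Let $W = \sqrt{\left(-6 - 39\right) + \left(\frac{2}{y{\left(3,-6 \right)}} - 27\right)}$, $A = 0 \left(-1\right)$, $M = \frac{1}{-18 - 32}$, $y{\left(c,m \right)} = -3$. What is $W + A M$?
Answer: $\frac{i \sqrt{654}}{3} \approx 8.5245 i$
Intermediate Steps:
$M = - \frac{1}{50}$ ($M = \frac{1}{-50} = - \frac{1}{50} \approx -0.02$)
$A = 0$
$W = \frac{i \sqrt{654}}{3}$ ($W = \sqrt{\left(-6 - 39\right) + \left(\frac{2}{-3} - 27\right)} = \sqrt{\left(-6 - 39\right) + \left(2 \left(- \frac{1}{3}\right) - 27\right)} = \sqrt{-45 - \frac{83}{3}} = \sqrt{- \frac{218}{3}} = \frac{i \sqrt{654}}{3} \approx 8.5245 i$)
$W + A M = \frac{i \sqrt{654}}{3} + 0 \left(- \frac{1}{50}\right) = \frac{i \sqrt{654}}{3} + 0 = \frac{i \sqrt{654}}{3}$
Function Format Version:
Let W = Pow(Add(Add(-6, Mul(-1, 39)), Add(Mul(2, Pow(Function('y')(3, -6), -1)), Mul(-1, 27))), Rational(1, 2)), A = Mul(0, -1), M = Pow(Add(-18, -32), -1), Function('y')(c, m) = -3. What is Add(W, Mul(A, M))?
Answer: Mul(Rational(1, 3), I, Pow(654, Rational(1, 2))) ≈ Mul(8.5245, I)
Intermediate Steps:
M = Rational(-1, 50) (M = Pow(-50, -1) = Rational(-1, 50) ≈ -0.020000)
A = 0
W = Mul(Rational(1, 3), I, Pow(654, Rational(1, 2))) (W = Pow(Add(Add(-6, Mul(-1, 39)), Add(Mul(2, Pow(-3, -1)), Mul(-1, 27))), Rational(1, 2)) = Pow(Add(Add(-6, -39), Add(Mul(2, Rational(-1, 3)), -27)), Rational(1, 2)) = Pow(Add(-45, Add(Rational(-2, 3), -27)), Rational(1, 2)) = Pow(Add(-45, Rational(-83, 3)), Rational(1, 2)) = Pow(Rational(-218, 3), Rational(1, 2)) = Mul(Rational(1, 3), I, Pow(654, Rational(1, 2))) ≈ Mul(8.5245, I))
Add(W, Mul(A, M)) = Add(Mul(Rational(1, 3), I, Pow(654, Rational(1, 2))), Mul(0, Rational(-1, 50))) = Add(Mul(Rational(1, 3), I, Pow(654, Rational(1, 2))), 0) = Mul(Rational(1, 3), I, Pow(654, Rational(1, 2)))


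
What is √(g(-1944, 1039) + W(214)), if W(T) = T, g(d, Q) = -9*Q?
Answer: I*√9137 ≈ 95.588*I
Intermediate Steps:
√(g(-1944, 1039) + W(214)) = √(-9*1039 + 214) = √(-9351 + 214) = √(-9137) = I*√9137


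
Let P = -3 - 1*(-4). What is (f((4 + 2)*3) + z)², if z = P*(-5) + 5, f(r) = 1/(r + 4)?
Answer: 1/484 ≈ 0.0020661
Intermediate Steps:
P = 1 (P = -3 + 4 = 1)
f(r) = 1/(4 + r)
z = 0 (z = 1*(-5) + 5 = -5 + 5 = 0)
(f((4 + 2)*3) + z)² = (1/(4 + (4 + 2)*3) + 0)² = (1/(4 + 6*3) + 0)² = (1/(4 + 18) + 0)² = (1/22 + 0)² = (1/22)² = 1/484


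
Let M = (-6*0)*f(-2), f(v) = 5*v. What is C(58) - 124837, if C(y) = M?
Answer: -124837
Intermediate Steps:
M = 0 (M = (-6*0)*(5*(-2)) = 0*(-10) = 0)
C(y) = 0
C(58) - 124837 = 0 - 124837 = -124837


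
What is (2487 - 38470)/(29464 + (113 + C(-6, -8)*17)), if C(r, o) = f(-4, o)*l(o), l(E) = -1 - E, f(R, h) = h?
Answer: -35983/28625 ≈ -1.2570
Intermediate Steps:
C(r, o) = o*(-1 - o)
(2487 - 38470)/(29464 + (113 + C(-6, -8)*17)) = (2487 - 38470)/(29464 + (113 - 1*(-8)*(1 - 8)*17)) = -35983/(29464 + (113 - 1*(-8)*(-7)*17)) = -35983/(29464 + (113 - 56*17)) = -35983/(29464 + (113 - 952)) = -35983/(29464 - 839) = -35983/28625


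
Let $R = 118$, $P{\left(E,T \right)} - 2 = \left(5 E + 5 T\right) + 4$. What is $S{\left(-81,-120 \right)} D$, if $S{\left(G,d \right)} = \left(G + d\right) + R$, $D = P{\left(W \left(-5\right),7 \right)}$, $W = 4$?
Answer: $4897$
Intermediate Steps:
$P{\left(E,T \right)} = 6 + 5 E + 5 T$ ($P{\left(E,T \right)} = 2 + \left(\left(5 E + 5 T\right) + 4\right) = 2 + \left(4 + 5 E + 5 T\right) = 6 + 5 E + 5 T$)
$D = -59$ ($D = 6 + 5 \cdot 4 \left(-5\right) + 5 \cdot 7 = 6 + 5 \left(-20\right) + 35 = 6 - 100 + 35 = -59$)
$S{\left(G,d \right)} = 118 + G + d$ ($S{\left(G,d \right)} = \left(G + d\right) + 118 = 118 + G + d$)
$S{\left(-81,-120 \right)} D = \left(118 - 81 - 120\right) \left(-59\right) = \left(-83\right) \left(-59\right) = 4897$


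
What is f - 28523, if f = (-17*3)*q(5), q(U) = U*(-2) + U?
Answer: -28268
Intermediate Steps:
q(U) = -U (q(U) = -2*U + U = -U)
f = 255 (f = (-17*3)*(-1*5) = -51*(-5) = 255)
f - 28523 = 255 - 28523 = -28268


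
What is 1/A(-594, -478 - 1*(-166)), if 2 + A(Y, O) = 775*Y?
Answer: -1/460352 ≈ -2.1723e-6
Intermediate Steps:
A(Y, O) = -2 + 775*Y
1/A(-594, -478 - 1*(-166)) = 1/(-2 + 775*(-594)) = 1/(-2 - 460350) = 1/(-460352) = -1/460352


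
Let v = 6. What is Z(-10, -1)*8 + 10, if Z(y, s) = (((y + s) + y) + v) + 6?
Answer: -62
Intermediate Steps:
Z(y, s) = 12 + s + 2*y (Z(y, s) = (((y + s) + y) + 6) + 6 = (((s + y) + y) + 6) + 6 = ((s + 2*y) + 6) + 6 = (6 + s + 2*y) + 6 = 12 + s + 2*y)
Z(-10, -1)*8 + 10 = (12 - 1 + 2*(-10))*8 + 10 = (12 - 1 - 20)*8 + 10 = -9*8 + 10 = -72 + 10 = -62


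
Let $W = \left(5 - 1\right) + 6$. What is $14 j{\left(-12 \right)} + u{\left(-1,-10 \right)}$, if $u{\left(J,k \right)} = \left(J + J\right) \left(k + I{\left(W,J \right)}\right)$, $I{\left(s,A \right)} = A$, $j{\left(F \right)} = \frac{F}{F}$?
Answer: $36$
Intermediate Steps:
$W = 10$ ($W = 4 + 6 = 10$)
$j{\left(F \right)} = 1$
$u{\left(J,k \right)} = 2 J \left(J + k\right)$ ($u{\left(J,k \right)} = \left(J + J\right) \left(k + J\right) = 2 J \left(J + k\right)$)
$14 j{\left(-12 \right)} + u{\left(-1,-10 \right)} = 14 \cdot 1 + 2 \left(-1\right) \left(-1 - 10\right) = 14 + 2 \left(-1\right) \left(-11\right) = 14 + 22 = 36$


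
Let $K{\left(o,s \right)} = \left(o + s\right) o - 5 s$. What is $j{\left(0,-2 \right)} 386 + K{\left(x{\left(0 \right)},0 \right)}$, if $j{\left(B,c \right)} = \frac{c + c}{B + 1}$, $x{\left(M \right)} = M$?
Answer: $-1544$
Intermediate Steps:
$j{\left(B,c \right)} = \frac{2 c}{1 + B}$
$K{\left(o,s \right)} = - 5 s + o \left(o + s\right)$ ($K{\left(o,s \right)} = o \left(o + s\right) - 5 s = - 5 s + o \left(o + s\right)$)
$j{\left(0,-2 \right)} 386 + K{\left(x{\left(0 \right)},0 \right)} = 2 \left(-2\right) \frac{1}{1 + 0} \cdot 386 + \left(0^{2} - 0 + 0 \cdot 0\right) = 2 \left(-2\right) 1^{-1} \cdot 386 + \left(0 + 0 + 0\right) = 2 \left(-2\right) 1 \cdot 386 + 0 = \left(-4\right) 386 + 0 = -1544 + 0 = -1544$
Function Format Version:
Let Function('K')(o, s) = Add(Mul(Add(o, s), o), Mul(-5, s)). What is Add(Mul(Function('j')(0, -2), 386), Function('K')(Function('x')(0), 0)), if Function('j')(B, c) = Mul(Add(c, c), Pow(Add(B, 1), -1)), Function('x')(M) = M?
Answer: -1544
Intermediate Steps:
Function('j')(B, c) = Mul(2, c, Pow(Add(1, B), -1)) (Function('j')(B, c) = Mul(Mul(2, c), Pow(Add(1, B), -1)) = Mul(2, c, Pow(Add(1, B), -1)))
Function('K')(o, s) = Add(Mul(-5, s), Mul(o, Add(o, s))) (Function('K')(o, s) = Add(Mul(o, Add(o, s)), Mul(-5, s)) = Add(Mul(-5, s), Mul(o, Add(o, s))))
Add(Mul(Function('j')(0, -2), 386), Function('K')(Function('x')(0), 0)) = Add(Mul(Mul(2, -2, Pow(Add(1, 0), -1)), 386), Add(Pow(0, 2), Mul(-5, 0), Mul(0, 0))) = Add(Mul(Mul(2, -2, Pow(1, -1)), 386), Add(0, 0, 0)) = Add(Mul(Mul(2, -2, 1), 386), 0) = Add(Mul(-4, 386), 0) = Add(-1544, 0) = -1544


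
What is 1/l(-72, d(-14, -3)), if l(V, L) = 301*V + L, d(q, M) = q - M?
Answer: -1/21683 ≈ -4.6119e-5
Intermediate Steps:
l(V, L) = L + 301*V
1/l(-72, d(-14, -3)) = 1/((-14 - 1*(-3)) + 301*(-72)) = 1/((-14 + 3) - 21672) = 1/(-11 - 21672) = 1/(-21683) = -1/21683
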